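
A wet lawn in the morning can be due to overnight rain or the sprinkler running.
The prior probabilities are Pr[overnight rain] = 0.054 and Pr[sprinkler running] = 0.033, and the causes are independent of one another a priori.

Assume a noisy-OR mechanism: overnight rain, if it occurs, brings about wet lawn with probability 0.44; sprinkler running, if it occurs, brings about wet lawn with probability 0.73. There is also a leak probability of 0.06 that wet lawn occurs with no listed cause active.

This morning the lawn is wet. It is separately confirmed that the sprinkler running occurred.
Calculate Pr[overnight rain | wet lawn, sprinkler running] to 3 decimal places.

Pr[overnight rain | wet lawn, sprinkler running] ≈ 0.062

Under noisy-OR, P(wet lawn | causes) = 1 − (1−0.06)·∏(1−qᵢ) over the active causes.
For the numerator, keep only overnight rain=true terms: 0.857872·0.054 = 0.046325
Denominator P(wet lawn | sprinkler running): 0.7462·0.946 + 0.857872·0.054 = 0.752230
Posterior = 0.046325 / 0.752230 ≈ 0.062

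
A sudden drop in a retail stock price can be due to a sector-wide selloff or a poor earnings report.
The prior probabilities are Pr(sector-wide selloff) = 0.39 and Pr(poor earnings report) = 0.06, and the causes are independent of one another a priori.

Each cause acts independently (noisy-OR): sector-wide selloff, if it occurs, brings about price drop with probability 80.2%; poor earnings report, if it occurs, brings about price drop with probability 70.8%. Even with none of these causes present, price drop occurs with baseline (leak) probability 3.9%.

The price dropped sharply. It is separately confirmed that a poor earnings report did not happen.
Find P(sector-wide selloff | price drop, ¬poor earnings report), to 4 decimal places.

Under noisy-OR, P(price drop | causes) = 1 − (1−0.039)·∏(1−qᵢ) over the active causes.
For the numerator, keep only sector-wide selloff=true terms: 0.809722*0.39 = 0.315792
Normalizer over all consistent configurations: 0.039*0.61 + 0.809722*0.39 = 0.339582
P(sector-wide selloff | price drop, ¬poor earnings report) = 0.315792/0.339582 ≈ 0.9299

P(sector-wide selloff | price drop, ¬poor earnings report) ≈ 0.9299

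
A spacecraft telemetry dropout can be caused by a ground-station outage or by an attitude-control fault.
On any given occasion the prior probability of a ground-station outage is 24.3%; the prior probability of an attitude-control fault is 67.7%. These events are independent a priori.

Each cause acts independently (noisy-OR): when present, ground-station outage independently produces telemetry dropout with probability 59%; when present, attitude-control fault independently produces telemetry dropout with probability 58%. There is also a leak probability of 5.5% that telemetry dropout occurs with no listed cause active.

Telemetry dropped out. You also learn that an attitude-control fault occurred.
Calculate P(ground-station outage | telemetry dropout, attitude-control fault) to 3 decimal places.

Under noisy-OR, P(telemetry dropout | causes) = 1 − (1−0.055)·∏(1−qᵢ) over the active causes.
Numerator (weight on configurations with ground-station outage): 0.837271*0.243 = 0.203457
Normalizer over all consistent configurations: 0.6031*0.757 + 0.837271*0.243 = 0.660004
P(ground-station outage | telemetry dropout, attitude-control fault) = 0.203457/0.660004 ≈ 0.308

P(ground-station outage | telemetry dropout, attitude-control fault) ≈ 0.308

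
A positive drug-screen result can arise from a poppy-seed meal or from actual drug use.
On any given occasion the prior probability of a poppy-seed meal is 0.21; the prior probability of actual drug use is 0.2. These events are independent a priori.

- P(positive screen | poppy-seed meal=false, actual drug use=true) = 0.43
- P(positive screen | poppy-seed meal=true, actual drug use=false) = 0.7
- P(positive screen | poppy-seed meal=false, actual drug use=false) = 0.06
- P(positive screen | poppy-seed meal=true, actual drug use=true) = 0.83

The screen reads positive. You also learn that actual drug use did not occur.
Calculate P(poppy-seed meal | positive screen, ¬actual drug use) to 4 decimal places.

P(positive screen | ¬actual drug use) = 0.06·0.79 + 0.7·0.21 = 0.047400 + 0.147000 = 0.194400
Restricting to configurations with poppy-seed meal present: 0.7·0.21 = 0.147000.
So P(poppy-seed meal | positive screen, ¬actual drug use) = 0.147000/0.194400 ≈ 0.7562.

P(poppy-seed meal | positive screen, ¬actual drug use) ≈ 0.7562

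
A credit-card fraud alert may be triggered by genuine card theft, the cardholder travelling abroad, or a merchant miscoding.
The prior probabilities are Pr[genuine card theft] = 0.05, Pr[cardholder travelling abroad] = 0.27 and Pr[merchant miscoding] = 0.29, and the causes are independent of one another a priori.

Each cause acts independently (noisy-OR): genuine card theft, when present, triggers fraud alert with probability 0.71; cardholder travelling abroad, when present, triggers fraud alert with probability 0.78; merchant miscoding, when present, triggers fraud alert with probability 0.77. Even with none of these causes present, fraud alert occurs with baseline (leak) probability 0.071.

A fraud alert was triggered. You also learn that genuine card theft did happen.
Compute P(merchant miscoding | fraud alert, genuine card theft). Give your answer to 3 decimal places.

Under noisy-OR, P(fraud alert | causes) = 1 − (1−0.071)·∏(1−qᵢ) over the active causes.
Enumerate the 4 (cardholder travelling abroad, merchant miscoding) configurations and weight by the priors:
  P(fraud alert | genuine card theft) = 0.73059*0.73*0.71 + 0.938036*0.73*0.29 + 0.94073*0.27*0.71 + 0.986368*0.27*0.29
        = 0.378665 + 0.198582 + 0.180338 + 0.077233 = 0.834818
Keeping only the merchant miscoding-present terms gives 0.275815, so
  P(merchant miscoding | fraud alert, genuine card theft) = 0.275815 / 0.834818 ≈ 0.330

P(merchant miscoding | fraud alert, genuine card theft) ≈ 0.330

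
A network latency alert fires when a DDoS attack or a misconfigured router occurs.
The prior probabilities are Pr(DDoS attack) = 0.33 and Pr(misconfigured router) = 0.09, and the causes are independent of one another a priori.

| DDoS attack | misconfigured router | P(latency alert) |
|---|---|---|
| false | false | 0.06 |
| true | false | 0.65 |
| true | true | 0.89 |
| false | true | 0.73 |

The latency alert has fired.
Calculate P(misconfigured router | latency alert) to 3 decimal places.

P(misconfigured router | latency alert) ≈ 0.233

P(latency alert) = 0.06*0.67*0.91 + 0.73*0.67*0.09 + 0.65*0.33*0.91 + 0.89*0.33*0.09 = 0.036582 + 0.044019 + 0.195195 + 0.026433 = 0.302229
Restricting to configurations with misconfigured router present: 0.044019 + 0.026433 = 0.070452.
P(misconfigured router | latency alert) = 0.070452 / 0.302229 ≈ 0.233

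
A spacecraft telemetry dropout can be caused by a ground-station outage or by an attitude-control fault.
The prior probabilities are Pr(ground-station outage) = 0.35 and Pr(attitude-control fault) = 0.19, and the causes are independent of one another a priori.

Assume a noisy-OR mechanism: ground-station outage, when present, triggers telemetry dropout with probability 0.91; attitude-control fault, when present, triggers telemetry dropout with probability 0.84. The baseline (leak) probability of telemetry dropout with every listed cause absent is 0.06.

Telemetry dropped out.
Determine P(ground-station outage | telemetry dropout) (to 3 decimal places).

P(ground-station outage | telemetry dropout) ≈ 0.704

Under noisy-OR, P(telemetry dropout | causes) = 1 − (1−0.06)·∏(1−qᵢ) over the active causes.
Weight on ground-station outage=true, given the evidence: 0.259516 + 0.065600 = 0.325116
Denominator P(telemetry dropout): 0.06*0.65*0.81 + 0.8496*0.65*0.19 + 0.9154*0.35*0.81 + 0.986464*0.35*0.19 = 0.461632
P(ground-station outage | telemetry dropout) = 0.325116/0.461632 ≈ 0.704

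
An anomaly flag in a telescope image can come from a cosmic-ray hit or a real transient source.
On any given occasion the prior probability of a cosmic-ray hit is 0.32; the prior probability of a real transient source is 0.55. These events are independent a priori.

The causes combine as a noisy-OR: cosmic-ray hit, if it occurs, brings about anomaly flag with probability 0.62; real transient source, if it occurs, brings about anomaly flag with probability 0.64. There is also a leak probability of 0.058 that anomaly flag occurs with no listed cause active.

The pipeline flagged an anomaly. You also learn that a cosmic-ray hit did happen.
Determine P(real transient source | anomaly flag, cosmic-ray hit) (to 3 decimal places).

P(real transient source | anomaly flag, cosmic-ray hit) ≈ 0.624

Under noisy-OR, P(anomaly flag | causes) = 1 − (1−0.058)·∏(1−qᵢ) over the active causes.
By total probability over both values of real transient source:
  P(anomaly flag | cosmic-ray hit) = 0.64204·0.45 + 0.871134·0.55
        = 0.288918 + 0.479124 = 0.768042
Keeping only the real transient source-present terms gives 0.479124, so
  P(real transient source | anomaly flag, cosmic-ray hit) = 0.479124 / 0.768042 ≈ 0.624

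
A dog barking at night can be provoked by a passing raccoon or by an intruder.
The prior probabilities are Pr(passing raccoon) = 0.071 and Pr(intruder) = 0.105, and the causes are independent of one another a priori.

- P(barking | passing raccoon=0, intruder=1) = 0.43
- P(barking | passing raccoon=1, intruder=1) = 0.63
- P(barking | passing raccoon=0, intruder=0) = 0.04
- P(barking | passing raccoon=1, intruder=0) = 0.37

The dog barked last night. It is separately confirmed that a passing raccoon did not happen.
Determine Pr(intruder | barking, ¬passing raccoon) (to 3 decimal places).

Pr(intruder | barking, ¬passing raccoon) ≈ 0.558

P(barking | ¬passing raccoon) = 0.04·0.895 + 0.43·0.105 = 0.035800 + 0.045150 = 0.080950
Of this, 0.045150 comes from 0.43·0.105 (the intruder=true cases).
P(intruder | barking, ¬passing raccoon) = 0.045150 / 0.080950 ≈ 0.558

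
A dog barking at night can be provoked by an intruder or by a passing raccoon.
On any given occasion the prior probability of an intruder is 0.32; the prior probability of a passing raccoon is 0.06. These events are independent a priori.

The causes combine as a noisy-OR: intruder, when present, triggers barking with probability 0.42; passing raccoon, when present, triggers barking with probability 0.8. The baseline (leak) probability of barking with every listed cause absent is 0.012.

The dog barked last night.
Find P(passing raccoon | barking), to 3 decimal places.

Under noisy-OR, P(barking | causes) = 1 − (1−0.012)·∏(1−qᵢ) over the active causes.
Sum P(barking|·) weighted by the priors over the 4 (intruder, passing raccoon) configurations:
  P(barking) = 0.012·0.68·0.94 + 0.8024·0.68·0.06 + 0.42696·0.32·0.94 + 0.885392·0.32·0.06
        = 0.007670 + 0.032738 + 0.128430 + 0.017000 = 0.185838
Keeping only the passing raccoon-present terms gives 0.049738, so
  P(passing raccoon | barking) = 0.049738 / 0.185838 ≈ 0.268

P(passing raccoon | barking) ≈ 0.268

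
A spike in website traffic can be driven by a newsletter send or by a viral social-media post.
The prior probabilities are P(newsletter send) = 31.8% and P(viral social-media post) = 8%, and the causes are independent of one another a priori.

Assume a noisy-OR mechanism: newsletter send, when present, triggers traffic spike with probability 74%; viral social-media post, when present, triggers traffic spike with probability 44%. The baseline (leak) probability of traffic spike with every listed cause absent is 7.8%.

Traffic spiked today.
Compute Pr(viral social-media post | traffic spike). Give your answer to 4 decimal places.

Under noisy-OR, P(traffic spike | causes) = 1 − (1−0.078)·∏(1−qᵢ) over the active causes.
Weight on viral social-media post=true, given the evidence: 0.026390 + 0.022025 = 0.048415
Normalizer over all consistent configurations: 0.078×0.682×0.92 + 0.48368×0.682×0.08 + 0.76028×0.318×0.92 + 0.865757×0.318×0.08 = 0.319783
Posterior = 0.048415 / 0.319783 ≈ 0.1514

Pr(viral social-media post | traffic spike) ≈ 0.1514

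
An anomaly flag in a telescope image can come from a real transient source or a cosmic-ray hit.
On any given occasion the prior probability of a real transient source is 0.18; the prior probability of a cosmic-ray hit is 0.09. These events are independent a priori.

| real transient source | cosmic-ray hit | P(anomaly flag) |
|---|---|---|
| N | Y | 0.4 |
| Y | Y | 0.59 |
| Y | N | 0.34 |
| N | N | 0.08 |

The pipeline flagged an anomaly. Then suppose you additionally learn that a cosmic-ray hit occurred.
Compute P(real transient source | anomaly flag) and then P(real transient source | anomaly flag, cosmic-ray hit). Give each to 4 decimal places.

P(real transient source | anomaly flag) ≈ 0.4224; P(real transient source | anomaly flag, cosmic-ray hit) ≈ 0.2446

P(anomaly flag) = 0.08*0.82*0.91 + 0.4*0.82*0.09 + 0.34*0.18*0.91 + 0.59*0.18*0.09 = 0.059696 + 0.029520 + 0.055692 + 0.009558 = 0.154466
Of this, 0.065250 comes from 0.055692 + 0.009558 (the real transient source=true cases).
Hence the posterior is 0.065250/0.154466 ≈ 0.4224.

Now condition on the additional information:
Sum P(anomaly flag|·) weighted by the priors over both values of real transient source:
  P(anomaly flag | cosmic-ray hit) = 0.4·0.82 + 0.59·0.18
        = 0.328000 + 0.106200 = 0.434200
Configurations with real transient source contribute 0.106200, so
  P(real transient source | anomaly flag, cosmic-ray hit) = 0.106200 / 0.434200 ≈ 0.2446
The drop from 0.4224 to 0.2446 is the explaining-away (discounting) effect.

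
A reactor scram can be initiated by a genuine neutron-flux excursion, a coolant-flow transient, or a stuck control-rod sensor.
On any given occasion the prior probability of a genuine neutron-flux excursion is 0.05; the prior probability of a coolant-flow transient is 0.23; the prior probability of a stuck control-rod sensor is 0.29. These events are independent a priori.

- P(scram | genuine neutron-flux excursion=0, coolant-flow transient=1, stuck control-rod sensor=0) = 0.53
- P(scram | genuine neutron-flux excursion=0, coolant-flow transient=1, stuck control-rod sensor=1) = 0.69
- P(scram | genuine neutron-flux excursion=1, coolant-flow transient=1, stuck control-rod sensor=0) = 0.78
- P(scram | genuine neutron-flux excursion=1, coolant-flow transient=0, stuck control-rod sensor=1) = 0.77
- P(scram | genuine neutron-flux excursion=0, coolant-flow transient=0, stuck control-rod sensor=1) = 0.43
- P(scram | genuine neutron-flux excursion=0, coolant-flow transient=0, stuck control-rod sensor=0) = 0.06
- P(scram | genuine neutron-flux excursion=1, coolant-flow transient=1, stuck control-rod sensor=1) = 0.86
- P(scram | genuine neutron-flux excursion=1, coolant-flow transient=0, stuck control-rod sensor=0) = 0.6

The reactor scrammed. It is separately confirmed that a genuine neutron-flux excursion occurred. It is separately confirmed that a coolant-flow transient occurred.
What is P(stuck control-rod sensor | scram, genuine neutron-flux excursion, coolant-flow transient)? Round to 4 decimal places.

P(stuck control-rod sensor | scram, genuine neutron-flux excursion, coolant-flow transient) ≈ 0.3105

By total probability over both values of stuck control-rod sensor:
  P(scram | genuine neutron-flux excursion, coolant-flow transient) = 0.78×0.71 + 0.86×0.29
        = 0.553800 + 0.249400 = 0.803200
The terms with stuck control-rod sensor present sum to 0.249400, so
  P(stuck control-rod sensor | scram, genuine neutron-flux excursion, coolant-flow transient) = 0.249400 / 0.803200 ≈ 0.3105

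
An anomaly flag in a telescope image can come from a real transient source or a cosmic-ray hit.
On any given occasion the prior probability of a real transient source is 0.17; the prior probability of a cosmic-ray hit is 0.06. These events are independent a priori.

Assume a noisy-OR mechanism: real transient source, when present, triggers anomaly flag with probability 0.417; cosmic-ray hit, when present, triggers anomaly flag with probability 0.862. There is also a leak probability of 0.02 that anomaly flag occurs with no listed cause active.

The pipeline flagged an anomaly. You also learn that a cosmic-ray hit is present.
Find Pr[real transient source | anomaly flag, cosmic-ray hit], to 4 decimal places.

Under noisy-OR, P(anomaly flag | causes) = 1 − (1−0.02)·∏(1−qᵢ) over the active causes.
Weight on real transient source=true, given the evidence: 0.921155·0.17 = 0.156596
Denominator P(anomaly flag | cosmic-ray hit): 0.86476·0.83 + 0.921155·0.17 = 0.874347
Posterior = 0.156596 / 0.874347 ≈ 0.1791

Pr[real transient source | anomaly flag, cosmic-ray hit] ≈ 0.1791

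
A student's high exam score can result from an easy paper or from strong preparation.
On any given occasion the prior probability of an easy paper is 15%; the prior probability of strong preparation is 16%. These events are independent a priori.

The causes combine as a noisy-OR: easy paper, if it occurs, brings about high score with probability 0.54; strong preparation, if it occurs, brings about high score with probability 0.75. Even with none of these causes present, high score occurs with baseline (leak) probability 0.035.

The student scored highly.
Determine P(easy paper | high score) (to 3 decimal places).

Under noisy-OR, P(high score | causes) = 1 − (1−0.035)·∏(1−qᵢ) over the active causes.
By total probability over the 4 (easy paper, strong preparation) configurations:
  P(high score) = 0.035×0.85×0.84 + 0.75875×0.85×0.16 + 0.5561×0.15×0.84 + 0.889025×0.15×0.16
        = 0.024990 + 0.103190 + 0.070069 + 0.021337 = 0.219586
The terms with easy paper present sum to 0.091406, so
  P(easy paper | high score) = 0.091406 / 0.219586 ≈ 0.416

P(easy paper | high score) ≈ 0.416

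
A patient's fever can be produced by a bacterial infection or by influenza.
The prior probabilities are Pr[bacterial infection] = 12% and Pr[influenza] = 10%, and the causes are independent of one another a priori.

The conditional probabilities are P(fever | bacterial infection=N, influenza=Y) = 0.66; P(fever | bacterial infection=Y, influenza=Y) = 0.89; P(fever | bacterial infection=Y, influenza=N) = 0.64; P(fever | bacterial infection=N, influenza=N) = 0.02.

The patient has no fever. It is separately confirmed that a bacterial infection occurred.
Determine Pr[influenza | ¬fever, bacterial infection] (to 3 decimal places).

Pr[influenza | ¬fever, bacterial infection] ≈ 0.033

By total probability over both values of influenza:
  P(¬fever | bacterial infection) = 0.36·0.9 + 0.11·0.1
        = 0.324000 + 0.011000 = 0.335000
Keeping only the influenza-present terms gives 0.011000, so
  P(influenza | ¬fever, bacterial infection) = 0.011000 / 0.335000 ≈ 0.033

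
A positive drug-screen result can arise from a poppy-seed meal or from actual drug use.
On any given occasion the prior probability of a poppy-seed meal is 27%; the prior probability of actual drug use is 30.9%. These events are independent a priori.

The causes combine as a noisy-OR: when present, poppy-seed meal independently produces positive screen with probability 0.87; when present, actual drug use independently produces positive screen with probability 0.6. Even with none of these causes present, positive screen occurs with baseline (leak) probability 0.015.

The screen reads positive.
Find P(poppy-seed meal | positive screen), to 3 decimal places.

Under noisy-OR, P(positive screen | causes) = 1 − (1−0.015)·∏(1−qᵢ) over the active causes.
Sum P(positive screen|·) weighted by the priors over the 4 (poppy-seed meal, actual drug use) configurations:
  P(positive screen) = 0.015*0.73*0.691 + 0.606*0.73*0.309 + 0.87195*0.27*0.691 + 0.94878*0.27*0.309
        = 0.007566 + 0.136695 + 0.162680 + 0.079157 = 0.386098
The terms with poppy-seed meal present sum to 0.241837, so
  P(poppy-seed meal | positive screen) = 0.241837 / 0.386098 ≈ 0.626

P(poppy-seed meal | positive screen) ≈ 0.626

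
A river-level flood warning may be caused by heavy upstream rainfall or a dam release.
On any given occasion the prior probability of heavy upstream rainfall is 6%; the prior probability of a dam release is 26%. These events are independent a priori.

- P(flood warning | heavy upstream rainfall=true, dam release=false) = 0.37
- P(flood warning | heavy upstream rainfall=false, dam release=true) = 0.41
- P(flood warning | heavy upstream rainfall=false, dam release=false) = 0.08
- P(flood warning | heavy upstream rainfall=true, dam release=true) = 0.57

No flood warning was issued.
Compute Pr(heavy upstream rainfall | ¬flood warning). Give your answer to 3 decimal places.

Pr(heavy upstream rainfall | ¬flood warning) ≈ 0.042

By total probability over the 4 (heavy upstream rainfall, dam release) configurations:
  P(¬flood warning) = 0.92×0.94×0.74 + 0.59×0.94×0.26 + 0.63×0.06×0.74 + 0.43×0.06×0.26
        = 0.639952 + 0.144196 + 0.027972 + 0.006708 = 0.818828
Keeping only the heavy upstream rainfall-present terms gives 0.034680, so
  P(heavy upstream rainfall | ¬flood warning) = 0.034680 / 0.818828 ≈ 0.042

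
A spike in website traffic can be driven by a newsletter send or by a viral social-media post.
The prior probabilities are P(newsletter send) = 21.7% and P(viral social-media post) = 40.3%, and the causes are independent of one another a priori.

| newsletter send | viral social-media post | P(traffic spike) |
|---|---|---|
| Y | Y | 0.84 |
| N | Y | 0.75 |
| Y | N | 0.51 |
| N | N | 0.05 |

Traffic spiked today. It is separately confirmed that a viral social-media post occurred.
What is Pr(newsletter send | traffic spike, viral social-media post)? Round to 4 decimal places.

Enumerate both values of newsletter send and weight by the priors:
  P(traffic spike | viral social-media post) = 0.75·0.783 + 0.84·0.217
        = 0.587250 + 0.182280 = 0.769530
Configurations with newsletter send contribute 0.182280, so
  P(newsletter send | traffic spike, viral social-media post) = 0.182280 / 0.769530 ≈ 0.2369

Pr(newsletter send | traffic spike, viral social-media post) ≈ 0.2369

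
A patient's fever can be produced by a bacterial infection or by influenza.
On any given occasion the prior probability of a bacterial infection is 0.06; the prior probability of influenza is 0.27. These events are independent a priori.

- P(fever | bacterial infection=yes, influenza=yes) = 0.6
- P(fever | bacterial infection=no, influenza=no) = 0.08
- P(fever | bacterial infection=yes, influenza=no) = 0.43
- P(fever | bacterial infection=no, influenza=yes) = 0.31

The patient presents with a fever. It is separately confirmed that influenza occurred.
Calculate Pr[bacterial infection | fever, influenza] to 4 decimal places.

P(fever | influenza) = 0.31*0.94 + 0.6*0.06 = 0.291400 + 0.036000 = 0.327400
Restricting to configurations with bacterial infection present: 0.6*0.06 = 0.036000.
So P(bacterial infection | fever, influenza) = 0.036000/0.327400 ≈ 0.1100.

Pr[bacterial infection | fever, influenza] ≈ 0.1100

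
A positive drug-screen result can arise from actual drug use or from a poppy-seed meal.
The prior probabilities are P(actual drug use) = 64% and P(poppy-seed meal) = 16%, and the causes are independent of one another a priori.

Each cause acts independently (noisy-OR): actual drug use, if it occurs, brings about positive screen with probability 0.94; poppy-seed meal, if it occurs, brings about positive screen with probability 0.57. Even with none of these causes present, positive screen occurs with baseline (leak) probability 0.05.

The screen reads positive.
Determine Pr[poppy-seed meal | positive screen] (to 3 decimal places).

Pr[poppy-seed meal | positive screen] ≈ 0.204

Under noisy-OR, P(positive screen | causes) = 1 − (1−0.05)·∏(1−qᵢ) over the active causes.
Numerator (weight on configurations with poppy-seed meal): 0.034070 + 0.099890 = 0.133960
Denominator P(positive screen): 0.05*0.36*0.84 + 0.5915*0.36*0.16 + 0.943*0.64*0.84 + 0.97549*0.64*0.16 = 0.656037
Posterior = 0.133960 / 0.656037 ≈ 0.204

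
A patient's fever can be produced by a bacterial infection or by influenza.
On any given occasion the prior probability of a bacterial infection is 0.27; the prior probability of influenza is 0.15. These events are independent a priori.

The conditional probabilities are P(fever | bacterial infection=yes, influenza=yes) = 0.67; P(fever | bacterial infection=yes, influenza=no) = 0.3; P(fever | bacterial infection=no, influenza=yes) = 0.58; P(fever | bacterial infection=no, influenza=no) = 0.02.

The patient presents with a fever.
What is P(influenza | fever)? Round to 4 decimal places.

P(influenza | fever) ≈ 0.5273

For the numerator, keep only influenza=true terms: 0.063510 + 0.027135 = 0.090645
Denominator P(fever): 0.02×0.73×0.85 + 0.58×0.73×0.15 + 0.3×0.27×0.85 + 0.67×0.27×0.15 = 0.171905
Posterior = 0.090645 / 0.171905 ≈ 0.5273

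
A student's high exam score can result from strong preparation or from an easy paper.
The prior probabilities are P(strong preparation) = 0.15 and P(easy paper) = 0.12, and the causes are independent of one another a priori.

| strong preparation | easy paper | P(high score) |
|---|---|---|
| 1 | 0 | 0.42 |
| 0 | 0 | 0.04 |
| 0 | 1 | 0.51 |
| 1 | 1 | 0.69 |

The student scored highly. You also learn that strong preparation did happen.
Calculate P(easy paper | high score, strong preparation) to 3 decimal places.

P(easy paper | high score, strong preparation) ≈ 0.183

Numerator (weight on configurations with easy paper): 0.69×0.12 = 0.082800
The normalizing constant is 0.42×0.88 + 0.69×0.12 = 0.452400
Posterior = 0.082800 / 0.452400 ≈ 0.183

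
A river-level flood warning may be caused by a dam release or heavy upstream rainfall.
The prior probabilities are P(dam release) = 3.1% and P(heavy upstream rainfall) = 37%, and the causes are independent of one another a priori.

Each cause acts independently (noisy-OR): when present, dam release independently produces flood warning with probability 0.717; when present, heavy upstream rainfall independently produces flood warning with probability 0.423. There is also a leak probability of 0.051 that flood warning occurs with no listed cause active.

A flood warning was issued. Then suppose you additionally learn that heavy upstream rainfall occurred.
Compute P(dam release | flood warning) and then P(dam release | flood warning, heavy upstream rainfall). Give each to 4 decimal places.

Under noisy-OR, P(flood warning | causes) = 1 − (1−0.051)·∏(1−qᵢ) over the active causes.
By total probability over the 4 (dam release, heavy upstream rainfall) configurations:
  P(flood warning) = 0.051*0.969*0.63 + 0.452427*0.969*0.37 + 0.731433*0.031*0.63 + 0.845037*0.031*0.37
        = 0.031134 + 0.162209 + 0.014285 + 0.009693 = 0.217321
The terms with dam release present sum to 0.023978, so
  P(dam release | flood warning) = 0.023978 / 0.217321 ≈ 0.1103

Now also conditioning on heavy upstream rainfall=true:
P(flood warning | heavy upstream rainfall) = 0.452427×0.969 + 0.845037×0.031 = 0.438402 + 0.026196 = 0.464598
Restricting to configurations with dam release present: 0.845037×0.031 = 0.026196.
Hence the posterior is 0.026196/0.464598 ≈ 0.0564.

P(dam release | flood warning) ≈ 0.1103; P(dam release | flood warning, heavy upstream rainfall) ≈ 0.0564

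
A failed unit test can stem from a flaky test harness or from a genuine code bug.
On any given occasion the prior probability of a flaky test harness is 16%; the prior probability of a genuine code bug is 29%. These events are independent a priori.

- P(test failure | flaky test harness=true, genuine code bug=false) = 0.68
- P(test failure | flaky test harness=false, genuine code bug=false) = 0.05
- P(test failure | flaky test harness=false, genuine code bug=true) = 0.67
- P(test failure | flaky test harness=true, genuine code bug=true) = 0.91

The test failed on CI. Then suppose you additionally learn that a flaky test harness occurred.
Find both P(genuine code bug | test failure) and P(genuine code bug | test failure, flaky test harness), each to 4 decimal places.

By total probability over the 4 (flaky test harness, genuine code bug) configurations:
  P(test failure) = 0.05·0.84·0.71 + 0.67·0.84·0.29 + 0.68·0.16·0.71 + 0.91·0.16·0.29
        = 0.029820 + 0.163212 + 0.077248 + 0.042224 = 0.312504
Keeping only the genuine code bug-present terms gives 0.205436, so
  P(genuine code bug | test failure) = 0.205436 / 0.312504 ≈ 0.6574

Now condition on the additional information:
P(test failure | flaky test harness) = 0.68×0.71 + 0.91×0.29 = 0.482800 + 0.263900 = 0.746700
The genuine code bug-present share is 0.91×0.29 = 0.263900.
Hence the posterior is 0.263900/0.746700 ≈ 0.3534.
Conditioning on flaky test harness lowers the posterior on genuine code bug: the classic explaining-away effect in a common-effect structure.

P(genuine code bug | test failure) ≈ 0.6574; P(genuine code bug | test failure, flaky test harness) ≈ 0.3534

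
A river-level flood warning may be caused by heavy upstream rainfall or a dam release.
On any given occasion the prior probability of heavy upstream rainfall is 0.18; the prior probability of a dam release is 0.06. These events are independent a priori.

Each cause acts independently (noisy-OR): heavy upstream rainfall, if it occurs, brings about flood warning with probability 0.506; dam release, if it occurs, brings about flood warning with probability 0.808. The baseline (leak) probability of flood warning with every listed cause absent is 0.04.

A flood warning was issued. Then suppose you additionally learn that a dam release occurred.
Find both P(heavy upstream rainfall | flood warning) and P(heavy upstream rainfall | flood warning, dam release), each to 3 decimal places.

P(heavy upstream rainfall | flood warning) ≈ 0.582; P(heavy upstream rainfall | flood warning, dam release) ≈ 0.197

Under noisy-OR, P(flood warning | causes) = 1 − (1−0.04)·∏(1−qᵢ) over the active causes.
P(flood warning) = 0.04×0.82×0.94 + 0.81568×0.82×0.06 + 0.52576×0.18×0.94 + 0.908946×0.18×0.06 = 0.030832 + 0.040131 + 0.088959 + 0.009817 = 0.169739
Restricting to configurations with heavy upstream rainfall present: 0.088959 + 0.009817 = 0.098776.
So P(heavy upstream rainfall | flood warning) = 0.098776/0.169739 ≈ 0.582.

Now also conditioning on dam release=true:
Numerator (weight on configurations with heavy upstream rainfall): 0.908946·0.18 = 0.163610
Normalizer over all consistent configurations: 0.81568·0.82 + 0.908946·0.18 = 0.832468
P(heavy upstream rainfall | flood warning, dam release) = 0.163610/0.832468 ≈ 0.197
This is intercausal reasoning (explaining away): once dam release accounts for the flood warning, heavy upstream rainfall becomes less likely.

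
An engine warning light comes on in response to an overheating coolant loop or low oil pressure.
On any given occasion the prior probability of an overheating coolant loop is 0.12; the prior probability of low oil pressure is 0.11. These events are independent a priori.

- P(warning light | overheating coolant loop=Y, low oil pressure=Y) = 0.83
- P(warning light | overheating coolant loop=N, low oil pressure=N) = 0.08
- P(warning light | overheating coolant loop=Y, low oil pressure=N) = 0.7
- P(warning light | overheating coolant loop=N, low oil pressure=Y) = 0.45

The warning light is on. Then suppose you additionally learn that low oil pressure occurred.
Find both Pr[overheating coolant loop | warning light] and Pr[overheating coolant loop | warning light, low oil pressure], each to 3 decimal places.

Pr[overheating coolant loop | warning light] ≈ 0.447; Pr[overheating coolant loop | warning light, low oil pressure] ≈ 0.201

P(warning light) = 0.08·0.88·0.89 + 0.45·0.88·0.11 + 0.7·0.12·0.89 + 0.83·0.12·0.11 = 0.062656 + 0.043560 + 0.074760 + 0.010956 = 0.191932
The overheating coolant loop-present share is 0.074760 + 0.010956 = 0.085716.
P(overheating coolant loop | warning light) = 0.085716 / 0.191932 ≈ 0.447

Now also conditioning on low oil pressure=true:
P(warning light | low oil pressure) = 0.45·0.88 + 0.83·0.12 = 0.396000 + 0.099600 = 0.495600
The overheating coolant loop-present share is 0.83·0.12 = 0.099600.
P(overheating coolant loop | warning light, low oil pressure) = 0.099600 / 0.495600 ≈ 0.201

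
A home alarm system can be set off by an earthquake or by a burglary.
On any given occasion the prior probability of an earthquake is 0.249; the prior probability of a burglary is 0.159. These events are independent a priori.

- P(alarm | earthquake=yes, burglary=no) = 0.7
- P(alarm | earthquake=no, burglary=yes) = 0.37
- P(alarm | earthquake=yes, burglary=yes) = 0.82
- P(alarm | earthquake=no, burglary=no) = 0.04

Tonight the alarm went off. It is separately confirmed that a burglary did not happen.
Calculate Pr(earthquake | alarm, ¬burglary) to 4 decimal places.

P(alarm | ¬burglary) = 0.04·0.751 + 0.7·0.249 = 0.030040 + 0.174300 = 0.204340
Restricting to configurations with earthquake present: 0.7·0.249 = 0.174300.
So P(earthquake | alarm, ¬burglary) = 0.174300/0.204340 ≈ 0.8530.

Pr(earthquake | alarm, ¬burglary) ≈ 0.8530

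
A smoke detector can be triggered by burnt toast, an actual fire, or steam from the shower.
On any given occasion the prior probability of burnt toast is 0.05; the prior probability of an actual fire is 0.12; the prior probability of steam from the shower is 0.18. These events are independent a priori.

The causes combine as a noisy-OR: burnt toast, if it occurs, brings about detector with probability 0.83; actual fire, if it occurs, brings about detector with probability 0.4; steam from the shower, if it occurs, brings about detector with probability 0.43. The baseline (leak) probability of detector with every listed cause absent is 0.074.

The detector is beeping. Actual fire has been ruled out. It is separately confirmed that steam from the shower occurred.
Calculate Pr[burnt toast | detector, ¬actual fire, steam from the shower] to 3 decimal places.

Under noisy-OR, P(detector | causes) = 1 − (1−0.074)·∏(1−qᵢ) over the active causes.
By total probability over both values of burnt toast:
  P(detector | ¬actual fire, steam from the shower) = 0.47218*0.95 + 0.910271*0.05
        = 0.448571 + 0.045514 = 0.494085
Keeping only the burnt toast-present terms gives 0.045514, so
  P(burnt toast | detector, ¬actual fire, steam from the shower) = 0.045514 / 0.494085 ≈ 0.092

Pr[burnt toast | detector, ¬actual fire, steam from the shower] ≈ 0.092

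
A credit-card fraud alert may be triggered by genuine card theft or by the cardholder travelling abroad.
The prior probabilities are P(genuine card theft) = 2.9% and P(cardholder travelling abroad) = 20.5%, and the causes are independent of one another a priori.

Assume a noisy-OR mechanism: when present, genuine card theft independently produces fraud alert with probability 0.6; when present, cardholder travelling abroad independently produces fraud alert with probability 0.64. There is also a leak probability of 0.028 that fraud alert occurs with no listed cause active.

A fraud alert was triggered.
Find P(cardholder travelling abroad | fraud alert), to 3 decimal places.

P(cardholder travelling abroad | fraud alert) ≈ 0.790

Under noisy-OR, P(fraud alert | causes) = 1 − (1−0.028)·∏(1−qᵢ) over the active causes.
Numerator (weight on configurations with cardholder travelling abroad): 0.129402 + 0.005113 = 0.134515
The normalizing constant is 0.028*0.971*0.795 + 0.65008*0.971*0.205 + 0.6112*0.029*0.795 + 0.860032*0.029*0.205 = 0.170220
P(cardholder travelling abroad | fraud alert) = 0.134515/0.170220 ≈ 0.790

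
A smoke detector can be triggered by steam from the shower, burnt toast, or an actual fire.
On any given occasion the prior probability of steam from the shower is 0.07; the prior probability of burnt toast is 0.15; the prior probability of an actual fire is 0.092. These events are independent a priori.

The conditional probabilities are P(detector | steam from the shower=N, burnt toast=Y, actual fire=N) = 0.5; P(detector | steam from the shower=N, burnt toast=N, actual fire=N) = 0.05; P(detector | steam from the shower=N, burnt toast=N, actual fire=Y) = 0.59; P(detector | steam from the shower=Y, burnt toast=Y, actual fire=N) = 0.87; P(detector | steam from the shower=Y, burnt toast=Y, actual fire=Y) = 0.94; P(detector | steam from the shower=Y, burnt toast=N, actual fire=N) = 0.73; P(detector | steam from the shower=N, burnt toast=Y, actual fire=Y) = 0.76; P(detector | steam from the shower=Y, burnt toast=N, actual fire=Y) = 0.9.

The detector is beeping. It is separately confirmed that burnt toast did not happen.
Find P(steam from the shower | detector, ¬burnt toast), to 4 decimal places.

By total probability over the 4 (steam from the shower, actual fire) configurations:
  P(detector | ¬burnt toast) = 0.05·0.93·0.908 + 0.59·0.93·0.092 + 0.73·0.07·0.908 + 0.9·0.07·0.092
        = 0.042222 + 0.050480 + 0.046399 + 0.005796 = 0.144897
The terms with steam from the shower present sum to 0.052195, so
  P(steam from the shower | detector, ¬burnt toast) = 0.052195 / 0.144897 ≈ 0.3602

P(steam from the shower | detector, ¬burnt toast) ≈ 0.3602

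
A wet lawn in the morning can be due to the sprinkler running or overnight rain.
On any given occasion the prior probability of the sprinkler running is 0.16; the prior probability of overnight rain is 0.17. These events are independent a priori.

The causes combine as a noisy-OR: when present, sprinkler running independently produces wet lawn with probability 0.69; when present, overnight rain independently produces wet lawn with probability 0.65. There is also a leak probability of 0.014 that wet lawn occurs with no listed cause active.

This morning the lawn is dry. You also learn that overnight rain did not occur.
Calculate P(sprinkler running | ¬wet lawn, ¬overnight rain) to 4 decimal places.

P(sprinkler running | ¬wet lawn, ¬overnight rain) ≈ 0.0558

Under noisy-OR, P(wet lawn | causes) = 1 − (1−0.014)·∏(1−qᵢ) over the active causes.
P(¬wet lawn | ¬overnight rain) = 0.986×0.84 + 0.30566×0.16 = 0.828240 + 0.048906 = 0.877146
The sprinkler running-present share is 0.30566×0.16 = 0.048906.
So P(sprinkler running | ¬wet lawn, ¬overnight rain) = 0.048906/0.877146 ≈ 0.0558.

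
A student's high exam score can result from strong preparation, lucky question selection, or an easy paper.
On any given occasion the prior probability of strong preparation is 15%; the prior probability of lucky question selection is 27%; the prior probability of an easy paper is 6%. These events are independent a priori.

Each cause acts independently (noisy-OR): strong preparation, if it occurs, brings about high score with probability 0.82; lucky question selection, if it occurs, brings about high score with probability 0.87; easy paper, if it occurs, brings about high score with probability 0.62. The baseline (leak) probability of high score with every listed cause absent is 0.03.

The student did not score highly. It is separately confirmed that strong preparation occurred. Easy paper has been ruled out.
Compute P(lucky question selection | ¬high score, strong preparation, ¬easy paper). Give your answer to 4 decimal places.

P(lucky question selection | ¬high score, strong preparation, ¬easy paper) ≈ 0.0459

Under noisy-OR, P(high score | causes) = 1 − (1−0.03)·∏(1−qᵢ) over the active causes.
Enumerate both values of lucky question selection and weight by the priors:
  P(¬high score | strong preparation, ¬easy paper) = 0.1746×0.73 + 0.022698×0.27
        = 0.127458 + 0.006128 = 0.133586
Configurations with lucky question selection contribute 0.006128, so
  P(lucky question selection | ¬high score, strong preparation, ¬easy paper) = 0.006128 / 0.133586 ≈ 0.0459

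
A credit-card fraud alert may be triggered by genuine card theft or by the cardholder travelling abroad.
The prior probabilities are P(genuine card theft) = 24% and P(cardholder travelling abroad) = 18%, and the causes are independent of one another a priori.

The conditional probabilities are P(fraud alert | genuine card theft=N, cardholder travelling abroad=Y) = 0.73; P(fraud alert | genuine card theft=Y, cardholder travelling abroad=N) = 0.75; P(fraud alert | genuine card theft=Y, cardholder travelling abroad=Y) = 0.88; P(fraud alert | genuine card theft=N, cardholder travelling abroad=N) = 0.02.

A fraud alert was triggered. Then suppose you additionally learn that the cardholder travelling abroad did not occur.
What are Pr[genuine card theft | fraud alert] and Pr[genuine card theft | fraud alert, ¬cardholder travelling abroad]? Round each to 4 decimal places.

Pr[genuine card theft | fraud alert] ≈ 0.6230; Pr[genuine card theft | fraud alert, ¬cardholder travelling abroad] ≈ 0.9221

Enumerate the 4 (genuine card theft, cardholder travelling abroad) configurations and weight by the priors:
  P(fraud alert) = 0.02*0.76*0.82 + 0.73*0.76*0.18 + 0.75*0.24*0.82 + 0.88*0.24*0.18
        = 0.012464 + 0.099864 + 0.147600 + 0.038016 = 0.297944
The terms with genuine card theft present sum to 0.185616, so
  P(genuine card theft | fraud alert) = 0.185616 / 0.297944 ≈ 0.6230

Now also conditioning on cardholder travelling abroad≠true:
Numerator (weight on configurations with genuine card theft): 0.75×0.24 = 0.180000
Denominator P(fraud alert | ¬cardholder travelling abroad): 0.02×0.76 + 0.75×0.24 = 0.195200
Posterior = 0.180000 / 0.195200 ≈ 0.9221
With cardholder travelling abroad excluded, genuine card theft must carry more of the explanatory weight for the fraud alert.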